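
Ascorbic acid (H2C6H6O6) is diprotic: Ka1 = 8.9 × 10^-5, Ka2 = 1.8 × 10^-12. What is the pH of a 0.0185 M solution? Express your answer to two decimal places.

Since Ka1 ≫ Ka2, the first ionization dominates [H+].
Ka1 = x²/(0.0185 − x) = 8.9 × 10^-5
Solving the quadratic: x = (−Ka1 + √(Ka1² + 4·Ka1·C₀))/2 = 1.24 × 10^-3 M
pH = −log(1.24 × 10^-3) = 2.91

pH = 2.91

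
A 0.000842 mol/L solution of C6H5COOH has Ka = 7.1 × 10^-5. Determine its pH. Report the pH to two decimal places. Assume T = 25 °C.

pH = 3.67

C6H5COOH ⇌ C6H5COO- + H+
From the ICE table, Ka = [H+]²/(0.000842 − [H+]) = 7.1 × 10^-5.
[H+] is not negligible relative to C₀; solve [H+]² + 7.1e-05·[H+] − 5.98e-08 = 0.
[H+] = [−7.1e-05 + √(7.1e-05² + 2.39e-07)]/2 = 2.12 × 10^-4 M
pH = −log(2.12 × 10^-4) = 3.67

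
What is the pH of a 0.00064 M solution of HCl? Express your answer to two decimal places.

HCl is a strong acid and dissociates completely, so [H+] = 0.00064 M.
pH = -log(0.00064) = 3.19

pH = 3.19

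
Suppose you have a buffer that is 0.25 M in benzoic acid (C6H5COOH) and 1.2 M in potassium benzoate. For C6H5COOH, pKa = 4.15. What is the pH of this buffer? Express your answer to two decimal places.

pH = 4.83

Henderson–Hasselbalch: pH = pKa + log([C6H5COO-]/[C6H5COOH]) = 4.15 + log(1.2/0.25)
pH = 4.15 + (+0.681) = 4.83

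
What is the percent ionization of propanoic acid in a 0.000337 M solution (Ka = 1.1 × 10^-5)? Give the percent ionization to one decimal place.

16.5%

CH3CH2COOH ⇌ CH3CH2COO- + H+; let x = [H+] at equilibrium.
Ka = x²/(C₀ − x); solving the quadratic gives x = 5.56 × 10^-5 M.
% ionization = x/C₀ × 100% = 5.56 × 10^-5/0.000337 × 100% = 16.5%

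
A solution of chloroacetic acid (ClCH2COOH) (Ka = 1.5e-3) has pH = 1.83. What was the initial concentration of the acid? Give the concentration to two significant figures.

[H+] = 10^(-1.83) = 1.48 × 10^-2 M = x
Ka = x²/(C₀ − x) ⇒ C₀ = x + x²/Ka
C₀ = 1.48 × 10^-2 + (1.48 × 10^-2)²/(1.5 × 10^-3) = 1.61 × 10^-1 M

C₀ = 1.6 × 10^-1 M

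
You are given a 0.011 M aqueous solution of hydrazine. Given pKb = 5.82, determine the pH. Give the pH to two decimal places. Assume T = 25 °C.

N2H4 + H2O ⇌ N2H5+ + OH-
Kb = 10^(−5.82) = 1.51 × 10^-6
From the ICE table, Kb = [OH-]²/(0.011 − [OH-]) = 1.51 × 10^-6.
Neglecting [OH-] in the denominator: [OH-] = √(1.51 × 10^-6 × 0.011) = 1.29 × 10^-4 M
Check: 1.2% ionized — well under 5%, approximation valid.
pOH = 3.89, so pH = 14.00 − pOH = 10.11

pH = 10.11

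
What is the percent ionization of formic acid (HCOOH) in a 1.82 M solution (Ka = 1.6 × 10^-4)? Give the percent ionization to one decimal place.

HCOOH ⇌ HCOO- + H+; let x = [H+] at equilibrium.
x ≈ √(Ka·C₀) = √(1.6 × 10^-4 × 1.82) = 1.71 × 10^-2 M
% ionization = x/C₀ × 100% = 1.71 × 10^-2/1.82 × 100% = 0.9%

0.9%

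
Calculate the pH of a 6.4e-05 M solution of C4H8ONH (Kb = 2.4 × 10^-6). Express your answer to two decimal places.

pH = 9.05

C4H8ONH + H2O ⇌ C4H8ONH2+ + OH-
From the ICE table, Kb = [OH-]²/(6.4e-05 − [OH-]) = 2.4 × 10^-6.
The 5% rule fails; solving [OH-]² + Kb·[OH-] − Kb·C₀ = 0 exactly:
[OH-] = [−2.4e-06 + √(2.4e-06² + 6.14e-10)]/2 = 1.13 × 10^-5 M
pOH = −log(1.13 × 10^-5) = 4.95; pH = 14.00 − 4.95 = 9.05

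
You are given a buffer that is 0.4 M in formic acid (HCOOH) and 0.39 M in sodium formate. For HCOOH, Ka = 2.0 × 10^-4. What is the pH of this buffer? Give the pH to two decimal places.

pH = 3.69

pKa = −log(2.0 × 10^-4) = 3.699
Henderson–Hasselbalch: pH = pKa + log([HCOO-]/[HCOOH]) = 3.699 + log(0.39/0.4)
pH = 3.699 + (-0.011) = 3.69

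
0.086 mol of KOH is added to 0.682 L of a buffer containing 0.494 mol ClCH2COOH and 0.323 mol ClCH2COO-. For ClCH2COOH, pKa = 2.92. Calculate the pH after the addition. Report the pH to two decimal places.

After neutralization: n(ClCH2COOH) = 0.408 mol, n(ClCH2COO-) = 0.409 mol.
Henderson–Hasselbalch with mole ratio 0.409/0.408: pH = 2.92 + (+0.001)

pH = 2.92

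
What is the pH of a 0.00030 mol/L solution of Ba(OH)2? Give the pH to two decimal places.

Ba(OH)2 is a strong base (each formula unit releases 2 OH-); [OH-] = 0.0006 M.
pOH = -log(0.0006) = 3.22
pH = 14.00 - 3.22 = 10.78

pH = 10.78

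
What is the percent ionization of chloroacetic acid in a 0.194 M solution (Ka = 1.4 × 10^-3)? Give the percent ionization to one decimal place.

ClCH2COOH ⇌ ClCH2COO- + H+; let x = [H+] at equilibrium.
Ka = x²/(C₀ − x); solving the quadratic gives x = 1.58 × 10^-2 M.
Fraction ionized = 1.58 × 10^-2 / 0.194 = 0.0814 → 8.1%

8.1%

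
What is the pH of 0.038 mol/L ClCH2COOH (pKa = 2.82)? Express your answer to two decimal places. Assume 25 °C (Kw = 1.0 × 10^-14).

ClCH2COOH ⇌ ClCH2COO- + H+
Ka = 10^(−2.82) = 1.51 × 10^-3
From the ICE table, Ka = [H+]²/(0.038 − [H+]) = 1.51 × 10^-3.
The 5% rule fails; solving [H+]² + Ka·[H+] − Ka·C₀ = 0 exactly:
[H+] = [−0.00151 + √(0.00151² + 0.00023)]/2 = 6.86 × 10^-3 M
pH = −log[H+] = −log(6.86 × 10^-3) = 2.16

pH = 2.16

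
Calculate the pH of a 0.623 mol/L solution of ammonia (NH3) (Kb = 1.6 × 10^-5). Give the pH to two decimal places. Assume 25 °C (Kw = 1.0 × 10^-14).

NH3 + H2O ⇌ NH4+ + OH-
From the ICE table, Kb = [OH-]²/(0.623 − [OH-]) = 1.6 × 10^-5.
Neglecting [OH-] in the denominator: [OH-] = √(1.6 × 10^-5 × 0.623) = 3.16 × 10^-3 M
pOH = 2.50, so pH = 14.00 − pOH = 11.50

pH = 11.50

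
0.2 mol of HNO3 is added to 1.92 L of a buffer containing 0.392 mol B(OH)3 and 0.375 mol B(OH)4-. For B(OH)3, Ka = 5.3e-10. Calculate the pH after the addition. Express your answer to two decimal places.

After neutralization: n(B(OH)3) = 0.592 mol, n(B(OH)4-) = 0.175 mol.
pKa = −log(5.3 × 10^-10) = 9.276
pH = pKa + log(n_B(OH)4-/n_B(OH)3) = 9.276 + log(0.175/0.592) = 9.276 + (-0.529)

pH = 8.75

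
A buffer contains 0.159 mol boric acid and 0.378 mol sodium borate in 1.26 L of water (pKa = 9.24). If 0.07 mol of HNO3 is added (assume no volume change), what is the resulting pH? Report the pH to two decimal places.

pH = 9.37

After neutralization: n(B(OH)3) = 0.229 mol, n(B(OH)4-) = 0.308 mol.
pH = pKa + log(n_B(OH)4-/n_B(OH)3) = 9.24 + log(0.308/0.229) = 9.24 + (+0.129)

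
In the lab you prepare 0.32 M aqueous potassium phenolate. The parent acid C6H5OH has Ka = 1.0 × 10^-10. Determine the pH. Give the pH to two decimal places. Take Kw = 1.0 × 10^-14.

C6H5O- is the conjugate base of the weak acid C6H5OH.
Kb = Kw/Ka = 1.0×10^-14 / 1.0 × 10^-10 = 1.00 × 10^-4
Let x = [OH-] at equilibrium. Kb = x²/(0.32 − x).
Neglecting x in the denominator: x = √(1.00 × 10^-4 × 0.32) = 5.66 × 10^-3 M
pOH = −log(5.66 × 10^-3) = 2.25; pH = 14.00 − 2.25 = 11.75

pH = 11.75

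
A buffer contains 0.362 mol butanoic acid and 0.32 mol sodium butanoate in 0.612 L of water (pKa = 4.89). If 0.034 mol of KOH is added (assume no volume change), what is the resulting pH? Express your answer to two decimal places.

After neutralization: n(CH3(CH2)2COOH) = 0.328 mol, n(CH3(CH2)2COO-) = 0.354 mol.
Henderson–Hasselbalch with mole ratio 0.354/0.328: pH = 4.89 + (+0.033)

pH = 4.92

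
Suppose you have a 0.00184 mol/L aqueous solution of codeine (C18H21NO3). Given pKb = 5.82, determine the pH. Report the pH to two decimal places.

C18H21NO3 + H2O ⇌ C18H22NO3+ + OH-
Kb = 10^(−5.82) = 1.51 × 10^-6
Kb = x²/(0.00184 − x) = 1.51 × 10^-6
Since Kb ≪ C₀, x ≈ √(Kb·C₀) = 5.27 × 10^-5 M.
pOH = 4.28, so pH = 14.00 − pOH = 9.72

pH = 9.72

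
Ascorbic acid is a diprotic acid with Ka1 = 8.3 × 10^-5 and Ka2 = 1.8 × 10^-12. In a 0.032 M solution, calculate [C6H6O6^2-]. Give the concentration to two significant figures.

First ionization gives [H+] ≈ [HC6H6O6-] = 1.59 × 10^-3 M.
Second step: Ka2 = [H+][C6H6O6^2-]/[HC6H6O6-] ≈ [C6H6O6^2-] (since [H+] ≈ [HC6H6O6-]).
So [C6H6O6^2-] ≈ Ka2.

1.8 × 10^-12 M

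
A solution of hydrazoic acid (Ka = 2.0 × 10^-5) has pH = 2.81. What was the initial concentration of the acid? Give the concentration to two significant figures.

C₀ = 1.2 × 10^-1 M

[H+] = 10^(-2.81) = 1.55 × 10^-3 M = x
Ka = x²/(C₀ − x) ⇒ C₀ = x + x²/Ka
C₀ = 1.55 × 10^-3 + (1.55 × 10^-3)²/(2.0 × 10^-5) = 1.22 × 10^-1 M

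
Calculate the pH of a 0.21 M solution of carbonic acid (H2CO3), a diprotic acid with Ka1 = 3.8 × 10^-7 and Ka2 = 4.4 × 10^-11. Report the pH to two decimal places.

pH = 3.55

Ka1 ≫ Ka2, so treat the first dissociation as the only significant source of H+.
Ka1 = x²/(0.21 − x) = 3.8 × 10^-7
x ≈ √(3.8 × 10^-7 × 0.21) = 2.82 × 10^-4 M
pH = −log(2.82 × 10^-4) = 3.55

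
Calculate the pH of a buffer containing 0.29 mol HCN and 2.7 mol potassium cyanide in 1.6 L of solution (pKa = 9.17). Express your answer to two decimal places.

Henderson–Hasselbalch: pH = pKa + log([CN-]/[HCN]) = 9.17 + log(2.7/0.29)
pH = 9.17 + (+0.969) = 10.14

pH = 10.14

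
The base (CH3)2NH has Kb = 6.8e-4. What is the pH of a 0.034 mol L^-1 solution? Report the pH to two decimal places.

(CH3)2NH + H2O ⇌ (CH3)2NH2+ + OH-
From the ICE table, Kb = x²/(0.034 − x) = 6.8 × 10^-4.
Here C₀/Kb ≈ 50, so the small-x approximation fails. Use the quadratic:
x = [−0.00068 + √(0.00068² + 9.25e-05)]/2 = 4.48 × 10^-3 M
pOH = −log(4.48 × 10^-3) = 2.35; pH = 14.00 − 2.35 = 11.65

pH = 11.65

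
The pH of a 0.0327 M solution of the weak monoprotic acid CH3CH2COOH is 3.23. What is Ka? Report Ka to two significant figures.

[H+] = 10^(-3.23) = 5.89 × 10^-4 M
At equilibrium [HA] = 0.0327 − 5.89 × 10^-4 = 3.21 × 10^-2 M
Ka = [H+][A-]/[HA] = (5.89 × 10^-4)² / 3.21 × 10^-2 = 1.1 × 10^-5

Ka = 1.1 × 10^-5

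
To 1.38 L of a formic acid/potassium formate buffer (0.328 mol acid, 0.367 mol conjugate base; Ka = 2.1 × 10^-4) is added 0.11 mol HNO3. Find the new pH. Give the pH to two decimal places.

Added H+ converts HCOO- to HCOOH: HCOOH → 0.438 mol, HCOO- → 0.257 mol.
pKa = −log(2.1 × 10^-4) = 3.678
Henderson–Hasselbalch with mole ratio 0.257/0.438: pH = 3.678 + (-0.232)

pH = 3.45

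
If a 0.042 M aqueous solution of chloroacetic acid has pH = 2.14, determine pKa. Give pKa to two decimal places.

pKa = 2.82

[H+] = 10^(-2.14) = 7.24 × 10^-3 M
At equilibrium [HA] = 0.042 − 7.24 × 10^-3 = 3.48 × 10^-2 M
Ka = [H+][A-]/[HA] = (7.24 × 10^-3)² / 3.48 × 10^-2 = 1.51 × 10^-3
pKa = -log(1.51 × 10^-3) = 2.82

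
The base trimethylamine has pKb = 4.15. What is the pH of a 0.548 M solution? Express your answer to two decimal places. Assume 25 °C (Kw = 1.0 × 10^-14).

pH = 11.79

(CH3)3N + H2O ⇌ (CH3)3NH+ + OH-
Kb = 10^(−4.15) = 7.08 × 10^-5
Kb = x²/(0.548 − x) = 7.08 × 10^-5
Since Kb ≪ C₀, x ≈ √(Kb·C₀) = 6.23 × 10^-3 M.
Check: 1.1% ionized — well under 5%, approximation valid.
pOH = −log(6.23 × 10^-3) = 2.21; pH = 14.00 − 2.21 = 11.79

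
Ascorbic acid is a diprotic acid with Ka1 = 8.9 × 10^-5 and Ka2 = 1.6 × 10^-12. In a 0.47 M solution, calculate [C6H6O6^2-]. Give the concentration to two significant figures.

1.6 × 10^-12 M

First ionization gives [H+] ≈ [HC6H6O6-] = 6.47 × 10^-3 M.
Second step: Ka2 = [H+][C6H6O6^2-]/[HC6H6O6-] ≈ [C6H6O6^2-] (since [H+] ≈ [HC6H6O6-]).
So [C6H6O6^2-] ≈ Ka2.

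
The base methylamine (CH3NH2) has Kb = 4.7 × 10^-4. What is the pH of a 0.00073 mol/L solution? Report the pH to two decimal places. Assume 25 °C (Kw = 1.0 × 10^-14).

CH3NH2 + H2O ⇌ CH3NH3+ + OH-
Let x = [OH-] at equilibrium. Kb = x²/(0.00073 − x).
x is not negligible relative to C₀; solve x² + 0.00047·x − 3.43e-07 = 0.
x = (−Kb + √(Kb² + 4·Kb·C₀))/2 = 3.96 × 10^-4 M
pOH = −log(3.96 × 10^-4) = 3.40; pH = 14.00 − 3.40 = 10.60

pH = 10.60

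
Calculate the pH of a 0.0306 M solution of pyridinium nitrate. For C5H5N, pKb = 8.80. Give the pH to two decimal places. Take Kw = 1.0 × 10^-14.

C5H5NH+ is the conjugate acid of the weak base C5H5N.
Kb = 10^(−8.80) = 1.58 × 10^-9
Ka = Kw/Kb = 1.0×10^-14 / 1.58 × 10^-9 = 6.33 × 10^-6
Ka = [H+]²/(0.0306 − [H+]) = 6.33 × 10^-6
Neglecting [H+] in the denominator: [H+] = √(6.33 × 10^-6 × 0.0306) = 4.40 × 10^-4 M
Check: 1.4% ionized — well under 5%, approximation valid.
pH = −log[H+] = −log(4.40 × 10^-4) = 3.36

pH = 3.36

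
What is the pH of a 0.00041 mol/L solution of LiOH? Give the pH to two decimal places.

LiOH is a strong base; [OH-] = 0.00041 M.
pOH = -log(0.00041) = 3.39
pH = 14.00 - 3.39 = 10.61

pH = 10.61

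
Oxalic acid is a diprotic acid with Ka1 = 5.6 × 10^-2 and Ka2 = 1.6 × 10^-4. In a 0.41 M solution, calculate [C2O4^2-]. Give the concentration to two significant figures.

1.6 × 10^-4 M

First ionization gives [H+] ≈ [HC2O4-] = 1.26 × 10^-1 M.
Second step: Ka2 = [H+][C2O4^2-]/[HC2O4-] ≈ [C2O4^2-] (since [H+] ≈ [HC2O4-]).
So [C2O4^2-] ≈ Ka2.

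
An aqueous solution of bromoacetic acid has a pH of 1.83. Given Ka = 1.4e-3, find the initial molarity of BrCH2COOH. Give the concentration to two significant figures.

C₀ = 1.7 × 10^-1 M

[H+] = 10^(-1.83) = 1.48 × 10^-2 M = x
Ka = x²/(C₀ − x) ⇒ C₀ = x + x²/Ka
C₀ = 1.48 × 10^-2 + (1.48 × 10^-2)²/(1.4 × 10^-3) = 1.71 × 10^-1 M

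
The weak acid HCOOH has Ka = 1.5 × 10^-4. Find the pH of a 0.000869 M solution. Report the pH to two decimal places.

HCOOH ⇌ HCOO- + H+
Let x = [H+] at equilibrium. Ka = x²/(0.000869 − x).
The 5% rule fails; solving x² + Ka·x − Ka·C₀ = 0 exactly:
x = [−0.00015 + √(0.00015² + 5.21e-07)]/2 = 2.94 × 10^-4 M
pH = −log[H+] = −log(2.94 × 10^-4) = 3.53

pH = 3.53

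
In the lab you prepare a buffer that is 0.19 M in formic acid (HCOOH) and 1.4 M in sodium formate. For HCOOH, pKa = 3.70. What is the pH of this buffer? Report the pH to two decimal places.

pH = 4.57

Using pH = pKa + log([base]/[acid]) with [base]/[acid] = 1.4/0.19:
pH = 3.70 + (+0.867) = 4.57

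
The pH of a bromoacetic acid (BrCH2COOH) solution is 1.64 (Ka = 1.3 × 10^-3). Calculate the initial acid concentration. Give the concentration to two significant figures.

[H+] = 10^(-1.64) = 2.29 × 10^-2 M = x
Ka = x²/(C₀ − x) ⇒ C₀ = x + x²/Ka
C₀ = 2.29 × 10^-2 + (2.29 × 10^-2)²/(1.3 × 10^-3) = 4.26 × 10^-1 M

C₀ = 4.3 × 10^-1 M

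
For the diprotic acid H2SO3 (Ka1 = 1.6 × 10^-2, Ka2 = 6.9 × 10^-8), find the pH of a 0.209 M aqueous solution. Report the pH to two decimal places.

pH = 1.30

Ka1 ≫ Ka2, so treat the first dissociation as the only significant source of H+.
Ka1 = x²/(0.209 − x) = 1.6 × 10^-2
Solving the quadratic: x = (−Ka1 + √(Ka1² + 4·Ka1·C₀))/2 = 5.04 × 10^-2 M
pH = −log(5.04 × 10^-2) = 1.30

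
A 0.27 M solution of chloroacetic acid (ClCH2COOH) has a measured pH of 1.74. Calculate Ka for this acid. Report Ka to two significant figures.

Ka = 1.3 × 10^-3

[H+] = 10^(-1.74) = 1.82 × 10^-2 M
At equilibrium [HA] = 0.27 − 1.82 × 10^-2 = 2.52 × 10^-1 M
Ka = [H+][A-]/[HA] = (1.82 × 10^-2)² / 2.52 × 10^-1 = 1.3 × 10^-3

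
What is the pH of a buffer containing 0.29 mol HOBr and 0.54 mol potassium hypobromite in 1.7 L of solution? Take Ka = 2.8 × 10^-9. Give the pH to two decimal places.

pH = 8.82

pKa = −log(2.8 × 10^-9) = 8.553
pH = pKa + log([A⁻]/[HA]) = 8.553 + log(0.54/0.29)
pH = 8.553 + (+0.270) = 8.82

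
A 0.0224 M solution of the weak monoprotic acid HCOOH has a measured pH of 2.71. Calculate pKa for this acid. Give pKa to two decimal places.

[H+] = 10^(-2.71) = 1.95 × 10^-3 M
At equilibrium [HA] = 0.0224 − 1.95 × 10^-3 = 2.04 × 10^-2 M
Ka = [H+][A-]/[HA] = (1.95 × 10^-3)² / 2.04 × 10^-2 = 1.86 × 10^-4
pKa = -log(1.86 × 10^-4) = 3.73

pKa = 3.73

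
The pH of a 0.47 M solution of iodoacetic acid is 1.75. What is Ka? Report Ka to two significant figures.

Ka = 7.0 × 10^-4

[H+] = 10^(-1.75) = 1.78 × 10^-2 M
At equilibrium [HA] = 0.47 − 1.78 × 10^-2 = 4.52 × 10^-1 M
Ka = [H+][A-]/[HA] = (1.78 × 10^-2)² / 4.52 × 10^-1 = 7.0 × 10^-4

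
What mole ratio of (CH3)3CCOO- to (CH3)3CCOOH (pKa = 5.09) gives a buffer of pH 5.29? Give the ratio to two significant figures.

ratio = 1.6

pH = pKa + log(r) ⇒ log(r) = 5.29 − 5.09 = +0.20
r = [(CH3)3CCOO-]/[(CH3)3CCOOH] = 10^(+0.20) = 1.58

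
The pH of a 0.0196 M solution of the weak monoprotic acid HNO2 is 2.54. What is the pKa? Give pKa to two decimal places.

[H+] = 10^(-2.54) = 2.88 × 10^-3 M
At equilibrium [HA] = 0.0196 − 2.88 × 10^-3 = 1.67 × 10^-2 M
Ka = [H+][A-]/[HA] = (2.88 × 10^-3)² / 1.67 × 10^-2 = 4.97 × 10^-4
pKa = -log(4.97 × 10^-4) = 3.30

pKa = 3.30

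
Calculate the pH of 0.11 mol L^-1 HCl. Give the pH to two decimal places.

pH = 0.96

HCl is a strong acid and dissociates completely, so [H+] = 0.11 M.
pH = -log(0.11) = 0.96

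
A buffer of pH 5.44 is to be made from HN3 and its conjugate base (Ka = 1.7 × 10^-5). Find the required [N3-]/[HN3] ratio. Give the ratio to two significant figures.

pKa = -log(1.7 × 10^-5) = 4.770
pH = pKa + log(r) ⇒ log(r) = 5.44 − 4.770 = +0.670
r = [N3-]/[HN3] = 10^(+0.670) = 4.68

ratio = 4.7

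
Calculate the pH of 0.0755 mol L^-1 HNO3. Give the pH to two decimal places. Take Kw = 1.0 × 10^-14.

pH = 1.12

HNO3 is a strong acid and dissociates completely, so [H+] = 0.0755 M.
pH = -log(0.0755) = 1.12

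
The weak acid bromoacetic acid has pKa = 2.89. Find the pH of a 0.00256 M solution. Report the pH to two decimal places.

pH = 2.89

BrCH2COOH ⇌ BrCH2COO- + H+
Ka = 10^(−2.89) = 1.29 × 10^-3
Ka = x²/(0.00256 − x) = 1.29 × 10^-3
Here C₀/Ka ≈ 1.98, so the small-x approximation fails. Use the quadratic:
x = [−0.00129 + √(0.00129² + 1.32e-05)]/2 = 1.28 × 10^-3 M
pH = −log(1.28 × 10^-3) = 2.89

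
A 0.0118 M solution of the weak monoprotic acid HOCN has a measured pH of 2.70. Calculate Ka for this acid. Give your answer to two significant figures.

Ka = 4.1 × 10^-4

[H+] = 10^(-2.70) = 2.00 × 10^-3 M
At equilibrium [HA] = 0.0118 − 2.00 × 10^-3 = 9.80 × 10^-3 M
Ka = [H+][A-]/[HA] = (2.00 × 10^-3)² / 9.80 × 10^-3 = 4.1 × 10^-4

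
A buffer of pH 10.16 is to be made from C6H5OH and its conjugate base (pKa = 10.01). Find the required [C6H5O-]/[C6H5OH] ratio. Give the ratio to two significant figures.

ratio = 1.4

pH = pKa + log(r) ⇒ log(r) = 10.16 − 10.01 = +0.15
r = [C6H5O-]/[C6H5OH] = 10^(+0.15) = 1.41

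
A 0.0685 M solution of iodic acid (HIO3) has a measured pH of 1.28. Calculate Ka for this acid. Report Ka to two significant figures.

Ka = 1.7 × 10^-1

[H+] = 10^(-1.28) = 5.25 × 10^-2 M
At equilibrium [HA] = 0.0685 − 5.25 × 10^-2 = 1.60 × 10^-2 M
Ka = [H+][A-]/[HA] = (5.25 × 10^-2)² / 1.60 × 10^-2 = 1.7 × 10^-1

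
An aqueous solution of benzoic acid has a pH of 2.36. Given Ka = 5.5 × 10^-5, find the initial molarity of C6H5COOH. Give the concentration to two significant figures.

[H+] = 10^(-2.36) = 4.37 × 10^-3 M = x
Ka = x²/(C₀ − x) ⇒ C₀ = x + x²/Ka
C₀ = 4.37 × 10^-3 + (4.37 × 10^-3)²/(5.5 × 10^-5) = 3.52 × 10^-1 M

C₀ = 3.5 × 10^-1 M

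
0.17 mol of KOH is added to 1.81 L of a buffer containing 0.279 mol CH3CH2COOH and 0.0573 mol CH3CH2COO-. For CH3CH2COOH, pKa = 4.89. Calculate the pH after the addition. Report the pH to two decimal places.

OH- converts CH3CH2COOH to CH3CH2COO-: CH3CH2COOH → 0.109 mol, CH3CH2COO- → 0.227 mol.
pH = pKa + log([A⁻]/[HA]) = 4.89 + log(0.227/0.109) = 4.89 +0.319

pH = 5.21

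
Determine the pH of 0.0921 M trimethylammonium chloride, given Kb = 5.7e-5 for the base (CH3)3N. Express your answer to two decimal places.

(CH3)3NH+ is the conjugate acid of the weak base (CH3)3N.
Ka = Kw/Kb = 1.0×10^-14 / 5.7 × 10^-5 = 1.75 × 10^-10
From the ICE table, Ka = [H+]²/(0.0921 − [H+]) = 1.75 × 10^-10.
Neglecting [H+] in the denominator: [H+] = √(1.75 × 10^-10 × 0.0921) = 4.01 × 10^-6 M
pH = −log[H+] = −log(4.01 × 10^-6) = 5.40

pH = 5.40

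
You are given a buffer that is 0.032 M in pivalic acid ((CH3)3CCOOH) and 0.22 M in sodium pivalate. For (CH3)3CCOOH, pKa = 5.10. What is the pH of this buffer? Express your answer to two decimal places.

pH = 5.94

Using pH = pKa + log([base]/[acid]) with [base]/[acid] = 0.22/0.032:
pH = 5.10 + (+0.837) = 5.94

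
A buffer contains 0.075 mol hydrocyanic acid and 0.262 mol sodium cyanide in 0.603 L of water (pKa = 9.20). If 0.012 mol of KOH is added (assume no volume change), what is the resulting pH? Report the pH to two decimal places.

After neutralization: n(HCN) = 0.063 mol, n(CN-) = 0.274 mol.
Henderson–Hasselbalch with mole ratio 0.274/0.063: pH = 9.20 + (+0.638)

pH = 9.84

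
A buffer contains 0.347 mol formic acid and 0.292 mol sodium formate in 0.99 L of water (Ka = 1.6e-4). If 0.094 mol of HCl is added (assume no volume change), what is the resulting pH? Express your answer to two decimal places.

After neutralization: n(HCOOH) = 0.441 mol, n(HCOO-) = 0.198 mol.
pKa = −log(1.6 × 10^-4) = 3.796
pH = pKa + log(n_HCOO-/n_HCOOH) = 3.796 + log(0.198/0.441) = 3.796 + (-0.348)

pH = 3.45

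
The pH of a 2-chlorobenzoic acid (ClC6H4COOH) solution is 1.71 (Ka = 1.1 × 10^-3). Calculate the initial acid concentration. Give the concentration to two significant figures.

C₀ = 3.7 × 10^-1 M

[H+] = 10^(-1.71) = 1.95 × 10^-2 M = x
Ka = x²/(C₀ − x) ⇒ C₀ = x + x²/Ka
C₀ = 1.95 × 10^-2 + (1.95 × 10^-2)²/(1.1 × 10^-3) = 3.65 × 10^-1 M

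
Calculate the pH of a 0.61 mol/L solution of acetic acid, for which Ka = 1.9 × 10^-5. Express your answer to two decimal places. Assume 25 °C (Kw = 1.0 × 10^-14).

CH3COOH ⇌ CH3COO- + H+
Let x = [H+] at equilibrium. Ka = x²/(0.61 − x).
Since Ka ≪ C₀, x ≈ √(Ka·C₀) = 3.40 × 10^-3 M.
(x/C₀ = 0.56% < 5%, so the approximation holds.)
pH = −log[H+] = −log(3.40 × 10^-3) = 2.47

pH = 2.47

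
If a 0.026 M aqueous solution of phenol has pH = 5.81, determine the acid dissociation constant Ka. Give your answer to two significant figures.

[H+] = 10^(-5.81) = 1.55 × 10^-6 M
At equilibrium [HA] = 0.026 − 1.55 × 10^-6 = 2.60 × 10^-2 M
Ka = [H+][A-]/[HA] = (1.55 × 10^-6)² / 2.60 × 10^-2 = 9.2 × 10^-11

Ka = 9.2 × 10^-11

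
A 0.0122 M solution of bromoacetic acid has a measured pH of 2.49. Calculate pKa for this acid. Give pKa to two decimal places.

[H+] = 10^(-2.49) = 3.24 × 10^-3 M
At equilibrium [HA] = 0.0122 − 3.24 × 10^-3 = 8.96 × 10^-3 M
Ka = [H+][A-]/[HA] = (3.24 × 10^-3)² / 8.96 × 10^-3 = 1.17 × 10^-3
pKa = -log(1.17 × 10^-3) = 2.93

pKa = 2.93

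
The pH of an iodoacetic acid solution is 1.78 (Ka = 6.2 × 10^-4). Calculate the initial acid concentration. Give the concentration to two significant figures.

C₀ = 4.6 × 10^-1 M

[H+] = 10^(-1.78) = 1.66 × 10^-2 M = x
Ka = x²/(C₀ − x) ⇒ C₀ = x + x²/Ka
C₀ = 1.66 × 10^-2 + (1.66 × 10^-2)²/(6.2 × 10^-4) = 4.61 × 10^-1 M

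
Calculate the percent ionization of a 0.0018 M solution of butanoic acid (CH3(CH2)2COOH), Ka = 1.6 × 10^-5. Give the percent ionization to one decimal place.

CH3(CH2)2COOH ⇌ CH3(CH2)2COO- + H+; let x = [H+] at equilibrium.
Solve x² + 1.6e-05x − 2.88e-08 = 0 → x = 1.62 × 10^-4 M
% ionization = x/C₀ × 100% = 1.62 × 10^-4/0.0018 × 100% = 9.0%

9.0%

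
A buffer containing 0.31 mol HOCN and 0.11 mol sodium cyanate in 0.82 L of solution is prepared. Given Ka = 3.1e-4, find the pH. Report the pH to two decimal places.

pKa = −log(3.1 × 10^-4) = 3.509
Henderson–Hasselbalch: pH = pKa + log([OCN-]/[HOCN]) = 3.509 + log(0.11/0.31)
pH = 3.509 + (-0.450) = 3.06

pH = 3.06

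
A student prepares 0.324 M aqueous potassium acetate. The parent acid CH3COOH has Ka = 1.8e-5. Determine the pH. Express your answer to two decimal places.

pH = 9.13

CH3COO- is the conjugate base of the weak acid CH3COOH.
Kb = Kw/Ka = 1.0×10^-14 / 1.8 × 10^-5 = 5.56 × 10^-10
Let x = [OH-] at equilibrium. Kb = x²/(0.324 − x).
Assume x ≪ 0.324: x ≈ √(5.56 × 10^-10 × 0.324) = 1.34 × 10^-5 M
(x/C₀ = 0.0041% < 5%, so the approximation holds.)
pOH = 4.87, so pH = 14.00 − pOH = 9.13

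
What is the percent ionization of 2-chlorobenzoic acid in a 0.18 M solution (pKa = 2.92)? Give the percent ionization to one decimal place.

7.8%

ClC6H4COOH ⇌ ClC6H4COO- + H+; let x = [H+] at equilibrium.
Ka = 10^(−2.92) = 1.20 × 10^-3
Ka = x²/(C₀ − x); solving the quadratic gives x = 1.41 × 10^-2 M.
% ionization = x/C₀ × 100% = 1.41 × 10^-2/0.18 × 100% = 7.8%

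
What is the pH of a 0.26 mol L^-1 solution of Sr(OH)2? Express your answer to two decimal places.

Sr(OH)2 is a strong base (each formula unit releases 2 OH-); [OH-] = 0.52 M.
pOH = -log(0.52) = 0.28
pH = 14.00 - 0.28 = 13.72

pH = 13.72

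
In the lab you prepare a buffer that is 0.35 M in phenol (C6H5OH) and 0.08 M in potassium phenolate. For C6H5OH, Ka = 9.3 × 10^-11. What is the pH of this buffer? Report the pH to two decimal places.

pKa = −log(9.3 × 10^-11) = 10.032
Henderson–Hasselbalch: pH = pKa + log([C6H5O-]/[C6H5OH]) = 10.032 + log(0.08/0.35)
pH = 10.032 + (-0.641) = 9.39

pH = 9.39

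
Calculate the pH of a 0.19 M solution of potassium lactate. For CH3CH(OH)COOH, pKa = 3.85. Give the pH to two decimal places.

pH = 8.56

CH3CH(OH)COO- is the conjugate base of the weak acid CH3CH(OH)COOH.
Ka = 10^(−3.85) = 1.41 × 10^-4
Kb = Kw/Ka = 1.0×10^-14 / 1.41 × 10^-4 = 7.09 × 10^-11
Let x = [OH-] at equilibrium. Kb = x²/(0.19 − x).
Neglecting x in the denominator: x = √(7.09 × 10^-11 × 0.19) = 3.67 × 10^-6 M
(x/C₀ = 0.0019% < 5%, so the approximation holds.)
pOH = −log(3.67 × 10^-6) = 5.44; pH = 14.00 − 5.44 = 8.56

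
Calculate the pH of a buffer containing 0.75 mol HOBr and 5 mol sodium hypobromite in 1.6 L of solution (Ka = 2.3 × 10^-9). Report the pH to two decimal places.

pKa = −log(2.3 × 10^-9) = 8.638
Using pH = pKa + log([base]/[acid]) with [base]/[acid] = 5/0.75:
pH = 8.638 + (+0.824) = 9.46

pH = 9.46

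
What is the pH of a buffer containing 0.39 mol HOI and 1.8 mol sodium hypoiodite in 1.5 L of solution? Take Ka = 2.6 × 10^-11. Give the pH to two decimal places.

pH = 11.25

pKa = −log(2.6 × 10^-11) = 10.585
Using pH = pKa + log([base]/[acid]) with [base]/[acid] = 1.8/0.39:
pH = 10.585 + (+0.664) = 11.25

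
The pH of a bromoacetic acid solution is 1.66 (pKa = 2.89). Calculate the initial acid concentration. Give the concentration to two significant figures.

[H+] = 10^(-1.66) = 2.19 × 10^-2 M = x
Ka = 10^(−2.89) = 1.29 × 10^-3
Ka = x²/(C₀ − x) ⇒ C₀ = x + x²/Ka
C₀ = 2.19 × 10^-2 + (2.19 × 10^-2)²/(1.29 × 10^-3) = 3.94 × 10^-1 M

C₀ = 3.9 × 10^-1 M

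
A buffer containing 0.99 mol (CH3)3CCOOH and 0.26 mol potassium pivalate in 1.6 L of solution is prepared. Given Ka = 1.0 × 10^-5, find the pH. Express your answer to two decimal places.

pH = 4.42

pKa = −log(1.0 × 10^-5) = 5.000
pH = pKa + log([A⁻]/[HA]) = 5.000 + log(0.26/0.99)
pH = 5.000 + (-0.581) = 4.42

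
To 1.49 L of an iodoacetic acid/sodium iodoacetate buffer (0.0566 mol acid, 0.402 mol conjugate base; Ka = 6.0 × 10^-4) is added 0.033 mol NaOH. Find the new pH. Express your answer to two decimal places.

After neutralization: n(ICH2COOH) = 0.0236 mol, n(ICH2COO-) = 0.435 mol.
pKa = −log(6.0 × 10^-4) = 3.222
Henderson–Hasselbalch with mole ratio 0.435/0.0236: pH = 3.222 + (+1.266)

pH = 4.49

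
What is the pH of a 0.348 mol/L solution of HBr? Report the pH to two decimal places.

HBr is a strong acid and dissociates completely, so [H+] = 0.348 M.
pH = -log(0.348) = 0.46

pH = 0.46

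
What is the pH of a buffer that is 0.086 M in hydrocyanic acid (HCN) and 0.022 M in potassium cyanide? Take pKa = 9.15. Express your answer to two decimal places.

Using pH = pKa + log([base]/[acid]) with [base]/[acid] = 0.022/0.086:
pH = 9.15 + (-0.592) = 8.56

pH = 8.56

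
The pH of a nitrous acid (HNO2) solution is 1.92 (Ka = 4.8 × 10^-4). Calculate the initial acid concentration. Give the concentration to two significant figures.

C₀ = 3.1 × 10^-1 M

[H+] = 10^(-1.92) = 1.20 × 10^-2 M = x
Ka = x²/(C₀ − x) ⇒ C₀ = x + x²/Ka
C₀ = 1.20 × 10^-2 + (1.20 × 10^-2)²/(4.8 × 10^-4) = 3.12 × 10^-1 M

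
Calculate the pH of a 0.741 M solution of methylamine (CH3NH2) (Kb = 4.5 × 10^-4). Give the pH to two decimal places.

pH = 12.26

CH3NH2 + H2O ⇌ CH3NH3+ + OH-
From the ICE table, Kb = [OH-]²/(0.741 − [OH-]) = 4.5 × 10^-4.
Assume [OH-] ≪ 0.741: [OH-] ≈ √(4.5 × 10^-4 × 0.741) = 1.83 × 10^-2 M
([OH-]/C₀ = 2.5% < 5%, so the approximation holds.)
pOH = −log(1.83 × 10^-2) = 1.74; pH = 14.00 − 1.74 = 12.26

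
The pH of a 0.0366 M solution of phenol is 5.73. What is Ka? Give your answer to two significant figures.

Ka = 9.5 × 10^-11

[H+] = 10^(-5.73) = 1.86 × 10^-6 M
At equilibrium [HA] = 0.0366 − 1.86 × 10^-6 = 3.66 × 10^-2 M
Ka = [H+][A-]/[HA] = (1.86 × 10^-6)² / 3.66 × 10^-2 = 9.5 × 10^-11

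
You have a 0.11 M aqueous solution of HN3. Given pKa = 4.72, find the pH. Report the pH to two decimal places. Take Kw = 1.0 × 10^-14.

pH = 2.84

HN3 ⇌ N3- + H+
Ka = 10^(−4.72) = 1.91 × 10^-5
Ka = x²/(0.11 − x) = 1.91 × 10^-5
Since Ka ≪ C₀, x ≈ √(Ka·C₀) = 1.45 × 10^-3 M.
(x/C₀ = 1.3% < 5%, so the approximation holds.)
pH = −log(1.45 × 10^-3) = 2.84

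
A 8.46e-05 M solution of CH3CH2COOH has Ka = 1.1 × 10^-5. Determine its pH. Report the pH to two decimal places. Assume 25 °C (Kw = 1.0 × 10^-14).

CH3CH2COOH ⇌ CH3CH2COO- + H+
Let x = [H+] at equilibrium. Ka = x²/(8.46e-05 − x).
Here C₀/Ka ≈ 7.69, so the small-x approximation fails. Use the quadratic:
x = [−1.1e-05 + √(1.1e-05² + 3.72e-09)]/2 = 2.55 × 10^-5 M
pH = −log[H+] = −log(2.55 × 10^-5) = 4.59

pH = 4.59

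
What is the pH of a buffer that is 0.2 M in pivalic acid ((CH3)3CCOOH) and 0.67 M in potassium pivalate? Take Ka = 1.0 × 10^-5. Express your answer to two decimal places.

pH = 5.53

pKa = −log(1.0 × 10^-5) = 5.000
Using pH = pKa + log([base]/[acid]) with [base]/[acid] = 0.67/0.2:
pH = 5.000 + (+0.525) = 5.53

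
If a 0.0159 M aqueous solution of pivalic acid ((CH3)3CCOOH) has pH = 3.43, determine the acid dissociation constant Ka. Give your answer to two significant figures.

Ka = 8.9 × 10^-6

[H+] = 10^(-3.43) = 3.72 × 10^-4 M
At equilibrium [HA] = 0.0159 − 3.72 × 10^-4 = 1.55 × 10^-2 M
Ka = [H+][A-]/[HA] = (3.72 × 10^-4)² / 1.55 × 10^-2 = 8.9 × 10^-6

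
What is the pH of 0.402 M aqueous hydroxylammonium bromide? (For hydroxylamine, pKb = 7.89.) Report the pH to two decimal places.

NH3OH+ is the conjugate acid of the weak base NH2OH.
Kb = 10^(−7.89) = 1.29 × 10^-8
Ka = Kw/Kb = 1.0×10^-14 / 1.29 × 10^-8 = 7.75 × 10^-7
Ka = [H+]²/(0.402 − [H+]) = 7.75 × 10^-7
Neglecting [H+] in the denominator: [H+] = √(7.75 × 10^-7 × 0.402) = 5.58 × 10^-4 M
pH = −log(5.58 × 10^-4) = 3.25

pH = 3.25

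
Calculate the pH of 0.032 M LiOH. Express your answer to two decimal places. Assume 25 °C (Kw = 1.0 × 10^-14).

pH = 12.51

LiOH is a strong base; [OH-] = 0.032 M.
pOH = -log(0.032) = 1.49
pH = 14.00 - 1.49 = 12.51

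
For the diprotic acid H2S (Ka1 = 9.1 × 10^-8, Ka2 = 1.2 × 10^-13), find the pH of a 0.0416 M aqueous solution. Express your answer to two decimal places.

pH = 4.21

Since Ka1 ≫ Ka2, the first ionization dominates [H+].
Ka1 = x²/(0.0416 − x) = 9.1 × 10^-8
x ≈ √(9.1 × 10^-8 × 0.0416) = 6.15 × 10^-5 M
pH = −log(6.15 × 10^-5) = 4.21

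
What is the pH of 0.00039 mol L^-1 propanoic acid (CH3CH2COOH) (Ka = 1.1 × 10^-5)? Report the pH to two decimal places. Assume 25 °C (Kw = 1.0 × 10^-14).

pH = 4.22

CH3CH2COOH ⇌ CH3CH2COO- + H+
From the ICE table, Ka = x²/(0.00039 − x) = 1.1 × 10^-5.
The 5% rule fails; solving x² + Ka·x − Ka·C₀ = 0 exactly:
x = [−1.1e-05 + √(1.1e-05² + 1.72e-08)]/2 = 6.02 × 10^-5 M
pH = −log[H+] = −log(6.02 × 10^-5) = 4.22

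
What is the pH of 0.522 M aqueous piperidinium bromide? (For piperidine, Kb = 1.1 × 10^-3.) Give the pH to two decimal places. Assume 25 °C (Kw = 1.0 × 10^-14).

pH = 5.66

C5H10NH2+ is the conjugate acid of the weak base C5H10NH.
Ka = Kw/Kb = 1.0×10^-14 / 1.1 × 10^-3 = 9.09 × 10^-12
From the ICE table, Ka = x²/(0.522 − x) = 9.09 × 10^-12.
Since Ka ≪ C₀, x ≈ √(Ka·C₀) = 2.18 × 10^-6 M.
pH = −log(2.18 × 10^-6) = 5.66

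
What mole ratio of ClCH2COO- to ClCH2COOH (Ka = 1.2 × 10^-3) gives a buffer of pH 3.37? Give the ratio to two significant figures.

pKa = -log(1.2 × 10^-3) = 2.921
pH = pKa + log(r) ⇒ log(r) = 3.37 − 2.921 = +0.449
r = [ClCH2COO-]/[ClCH2COOH] = 10^(+0.449) = 2.81

ratio = 2.8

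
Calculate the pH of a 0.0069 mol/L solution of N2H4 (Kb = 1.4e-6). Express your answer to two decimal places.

pH = 9.99

N2H4 + H2O ⇌ N2H5+ + OH-
From the ICE table, Kb = x²/(0.0069 − x) = 1.4 × 10^-6.
Assume x ≪ 0.0069: x ≈ √(1.4 × 10^-6 × 0.0069) = 9.83 × 10^-5 M
pOH = −log(9.83 × 10^-5) = 4.01; pH = 14.00 − 4.01 = 9.99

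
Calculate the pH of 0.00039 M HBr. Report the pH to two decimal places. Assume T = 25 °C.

HBr is a strong acid and dissociates completely, so [H+] = 0.00039 M.
pH = -log(0.00039) = 3.41

pH = 3.41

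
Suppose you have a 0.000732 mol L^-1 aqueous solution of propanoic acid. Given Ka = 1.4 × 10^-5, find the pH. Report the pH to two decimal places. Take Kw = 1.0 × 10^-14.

pH = 4.02

CH3CH2COOH ⇌ CH3CH2COO- + H+
Ka = x²/(0.000732 − x) = 1.4 × 10^-5
The 5% rule fails; solving x² + Ka·x − Ka·C₀ = 0 exactly:
x = [−1.4e-05 + √(1.4e-05² + 4.1e-08)]/2 = 9.45 × 10^-5 M
pH = −log(9.45 × 10^-5) = 4.02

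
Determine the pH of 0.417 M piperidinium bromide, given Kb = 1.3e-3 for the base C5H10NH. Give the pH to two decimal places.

pH = 5.75

C5H10NH2+ is the conjugate acid of the weak base C5H10NH.
Ka = Kw/Kb = 1.0×10^-14 / 1.3 × 10^-3 = 7.69 × 10^-12
From the ICE table, Ka = [H+]²/(0.417 − [H+]) = 7.69 × 10^-12.
Assume [H+] ≪ 0.417: [H+] ≈ √(7.69 × 10^-12 × 0.417) = 1.79 × 10^-6 M
Check: 0.00043% ionized — well under 5%, approximation valid.
pH = −log(1.79 × 10^-6) = 5.75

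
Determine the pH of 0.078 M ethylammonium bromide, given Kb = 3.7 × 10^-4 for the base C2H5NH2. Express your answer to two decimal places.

C2H5NH3+ is the conjugate acid of the weak base C2H5NH2.
Ka = Kw/Kb = 1.0×10^-14 / 3.7 × 10^-4 = 2.70 × 10^-11
From the ICE table, Ka = [H+]²/(0.078 − [H+]) = 2.70 × 10^-11.
Since Ka ≪ C₀, [H+] ≈ √(Ka·C₀) = 1.45 × 10^-6 M.
pH = −log[H+] = −log(1.45 × 10^-6) = 5.84

pH = 5.84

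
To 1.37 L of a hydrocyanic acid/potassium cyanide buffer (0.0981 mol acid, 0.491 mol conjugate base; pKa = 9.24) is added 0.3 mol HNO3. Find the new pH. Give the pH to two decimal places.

pH = 8.92

Added H+ converts CN- to HCN: HCN → 0.398 mol, CN- → 0.191 mol.
Henderson–Hasselbalch with mole ratio 0.191/0.398: pH = 9.24 + (-0.319)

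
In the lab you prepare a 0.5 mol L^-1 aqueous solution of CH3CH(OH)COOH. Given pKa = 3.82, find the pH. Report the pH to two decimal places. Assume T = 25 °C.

pH = 2.06

CH3CH(OH)COOH ⇌ CH3CH(OH)COO- + H+
Ka = 10^(−3.82) = 1.51 × 10^-4
Ka = x²/(0.5 − x) = 1.51 × 10^-4
Neglecting x in the denominator: x = √(1.51 × 10^-4 × 0.5) = 8.69 × 10^-3 M
Check: 1.7% ionized — well under 5%, approximation valid.
pH = −log(8.69 × 10^-3) = 2.06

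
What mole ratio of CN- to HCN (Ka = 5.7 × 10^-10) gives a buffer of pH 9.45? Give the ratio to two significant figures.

pKa = -log(5.7 × 10^-10) = 9.244
pH = pKa + log(r) ⇒ log(r) = 9.45 − 9.244 = +0.206
r = [CN-]/[HCN] = 10^(+0.206) = 1.61

ratio = 1.6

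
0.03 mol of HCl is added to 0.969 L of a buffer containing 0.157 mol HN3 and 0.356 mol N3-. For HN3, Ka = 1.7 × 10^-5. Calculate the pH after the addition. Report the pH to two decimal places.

pH = 5.01

Added H+ converts N3- to HN3: HN3 → 0.187 mol, N3- → 0.326 mol.
pKa = −log(1.7 × 10^-5) = 4.770
pH = pKa + log([A⁻]/[HA]) = 4.770 + log(0.326/0.187) = 4.770 +0.241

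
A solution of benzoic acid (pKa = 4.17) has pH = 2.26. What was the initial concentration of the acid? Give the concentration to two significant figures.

[H+] = 10^(-2.26) = 5.50 × 10^-3 M = x
Ka = 10^(−4.17) = 6.76 × 10^-5
Ka = x²/(C₀ − x) ⇒ C₀ = x + x²/Ka
C₀ = 5.50 × 10^-3 + (5.50 × 10^-3)²/(6.76 × 10^-5) = 4.53 × 10^-1 M

C₀ = 4.5 × 10^-1 M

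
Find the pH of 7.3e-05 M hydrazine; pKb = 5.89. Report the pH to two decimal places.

N2H4 + H2O ⇌ N2H5+ + OH-
Kb = 10^(−5.89) = 1.29 × 10^-6
Kb = [OH-]²/(7.3e-05 − [OH-]) = 1.29 × 10^-6
Here C₀/Kb ≈ 56.6, so the small-[OH-] approximation fails. Use the quadratic:
[OH-] = [−1.29e-06 + √(1.29e-06² + 3.77e-10)]/2 = 9.08 × 10^-6 M
pOH = 5.04, so pH = 14.00 − pOH = 8.96

pH = 8.96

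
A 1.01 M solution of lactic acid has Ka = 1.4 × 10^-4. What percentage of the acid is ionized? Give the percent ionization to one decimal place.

1.2%

CH3CH(OH)COOH ⇌ CH3CH(OH)COO- + H+; let x = [H+] at equilibrium.
x ≈ √(Ka·C₀) = √(1.4 × 10^-4 × 1.01) = 1.19 × 10^-2 M
Fraction ionized = 1.19 × 10^-2 / 1.01 = 0.0118 → 1.2%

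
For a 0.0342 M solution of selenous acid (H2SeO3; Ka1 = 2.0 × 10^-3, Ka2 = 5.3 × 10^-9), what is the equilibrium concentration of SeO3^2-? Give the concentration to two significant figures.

5.3 × 10^-9 M

First ionization gives [H+] ≈ [HSeO3-] = 7.33 × 10^-3 M.
Second step: Ka2 = [H+][SeO3^2-]/[HSeO3-] ≈ [SeO3^2-] (since [H+] ≈ [HSeO3-]).
So [SeO3^2-] ≈ Ka2.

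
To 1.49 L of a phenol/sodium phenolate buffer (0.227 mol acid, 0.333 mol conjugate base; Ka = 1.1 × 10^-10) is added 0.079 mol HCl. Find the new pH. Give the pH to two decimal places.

pH = 9.88

After neutralization: n(C6H5OH) = 0.306 mol, n(C6H5O-) = 0.254 mol.
pKa = −log(1.1 × 10^-10) = 9.959
pH = pKa + log(n_C6H5O-/n_C6H5OH) = 9.959 + log(0.254/0.306) = 9.959 + (-0.081)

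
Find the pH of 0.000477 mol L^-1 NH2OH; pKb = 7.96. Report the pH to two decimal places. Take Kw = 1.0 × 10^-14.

NH2OH + H2O ⇌ NH3OH+ + OH-
Kb = 10^(−7.96) = 1.10 × 10^-8
From the ICE table, Kb = x²/(0.000477 − x) = 1.10 × 10^-8.
Since Kb ≪ C₀, x ≈ √(Kb·C₀) = 2.29 × 10^-6 M.
pOH = 5.64, so pH = 14.00 − pOH = 8.36

pH = 8.36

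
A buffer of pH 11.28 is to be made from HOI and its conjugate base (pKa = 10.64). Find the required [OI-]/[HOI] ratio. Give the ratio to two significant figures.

ratio = 4.4

pH = pKa + log(r) ⇒ log(r) = 11.28 − 10.64 = +0.64
r = [OI-]/[HOI] = 10^(+0.64) = 4.37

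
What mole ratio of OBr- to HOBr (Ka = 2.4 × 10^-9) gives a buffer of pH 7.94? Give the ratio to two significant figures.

pKa = -log(2.4 × 10^-9) = 8.620
pH = pKa + log(r) ⇒ log(r) = 7.94 − 8.620 = -0.680
r = [OBr-]/[HOBr] = 10^(-0.680) = 0.209

ratio = 0.21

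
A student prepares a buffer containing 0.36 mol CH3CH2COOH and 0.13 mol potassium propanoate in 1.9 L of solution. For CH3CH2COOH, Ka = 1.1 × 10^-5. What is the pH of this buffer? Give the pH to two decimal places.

pKa = −log(1.1 × 10^-5) = 4.959
Using pH = pKa + log([base]/[acid]) with [base]/[acid] = 0.13/0.36:
pH = 4.959 + (-0.442) = 4.52

pH = 4.52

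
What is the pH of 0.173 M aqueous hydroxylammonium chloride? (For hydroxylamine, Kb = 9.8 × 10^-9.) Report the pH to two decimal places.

NH3OH+ is the conjugate acid of the weak base NH2OH.
Ka = Kw/Kb = 1.0×10^-14 / 9.8 × 10^-9 = 1.02 × 10^-6
Ka = [H+]²/(0.173 − [H+]) = 1.02 × 10^-6
Since Ka ≪ C₀, [H+] ≈ √(Ka·C₀) = 4.20 × 10^-4 M.
Check: 0.24% ionized — well under 5%, approximation valid.
pH = −log[H+] = −log(4.20 × 10^-4) = 3.38

pH = 3.38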